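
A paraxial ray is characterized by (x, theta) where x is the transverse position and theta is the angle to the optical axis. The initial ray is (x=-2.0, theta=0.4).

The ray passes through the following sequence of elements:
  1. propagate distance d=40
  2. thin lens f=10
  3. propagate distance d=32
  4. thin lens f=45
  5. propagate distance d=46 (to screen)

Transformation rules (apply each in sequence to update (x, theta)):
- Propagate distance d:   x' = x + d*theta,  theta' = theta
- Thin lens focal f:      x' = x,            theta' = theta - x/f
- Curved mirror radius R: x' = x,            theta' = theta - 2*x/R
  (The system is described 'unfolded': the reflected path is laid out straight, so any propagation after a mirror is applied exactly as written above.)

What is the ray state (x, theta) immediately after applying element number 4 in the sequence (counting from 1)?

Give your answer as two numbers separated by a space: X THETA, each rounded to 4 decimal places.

Answer: -18.0000 -0.6000

Derivation:
Initial: x=-2.0000 theta=0.4000
After 1 (propagate distance d=40): x=14.0000 theta=0.4000
After 2 (thin lens f=10): x=14.0000 theta=-1.0000
After 3 (propagate distance d=32): x=-18.0000 theta=-1.0000
After 4 (thin lens f=45): x=-18.0000 theta=-0.6000
Rounded to 4 decimal places: x = -18.0000, theta = -0.6000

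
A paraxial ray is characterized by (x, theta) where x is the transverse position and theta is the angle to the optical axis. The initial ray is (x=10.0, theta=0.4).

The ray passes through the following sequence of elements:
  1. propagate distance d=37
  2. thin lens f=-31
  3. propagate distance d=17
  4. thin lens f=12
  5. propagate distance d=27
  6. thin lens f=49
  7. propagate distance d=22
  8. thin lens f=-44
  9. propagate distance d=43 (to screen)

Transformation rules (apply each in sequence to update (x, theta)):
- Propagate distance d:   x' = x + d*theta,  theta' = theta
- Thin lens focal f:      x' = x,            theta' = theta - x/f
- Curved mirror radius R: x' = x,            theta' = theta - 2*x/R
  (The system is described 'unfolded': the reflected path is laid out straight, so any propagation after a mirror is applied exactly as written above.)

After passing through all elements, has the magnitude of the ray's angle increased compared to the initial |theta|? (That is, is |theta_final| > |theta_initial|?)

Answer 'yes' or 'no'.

Initial: x=10.0000 theta=0.4000
After 1 (propagate distance d=37): x=24.8000 theta=0.4000
After 2 (thin lens f=-31): x=24.8000 theta=1.2000
After 3 (propagate distance d=17): x=45.2000 theta=1.2000
After 4 (thin lens f=12): x=45.2000 theta=-77/30 (≈-2.5667)
After 5 (propagate distance d=27): x=-24.1000 theta=-77/30 (≈-2.5667)
After 6 (thin lens f=49): x=-24.1000 theta=-305/147 (≈-2.0748)
After 7 (propagate distance d=22): x=-102527/1470 (≈-69.7463) theta=-305/147 (≈-2.0748)
After 8 (thin lens f=-44): x=-102527/1470 (≈-69.7463) theta=-78909/21560 (≈-3.6600)
After 9 (propagate distance d=43 (to screen)): x=-14690449/64680 (≈-227.1251) theta=-78909/21560 (≈-3.6600)
|theta_initial|=0.4000 |theta_final|=78909/21560 (≈3.6600) -> increased

Answer: yes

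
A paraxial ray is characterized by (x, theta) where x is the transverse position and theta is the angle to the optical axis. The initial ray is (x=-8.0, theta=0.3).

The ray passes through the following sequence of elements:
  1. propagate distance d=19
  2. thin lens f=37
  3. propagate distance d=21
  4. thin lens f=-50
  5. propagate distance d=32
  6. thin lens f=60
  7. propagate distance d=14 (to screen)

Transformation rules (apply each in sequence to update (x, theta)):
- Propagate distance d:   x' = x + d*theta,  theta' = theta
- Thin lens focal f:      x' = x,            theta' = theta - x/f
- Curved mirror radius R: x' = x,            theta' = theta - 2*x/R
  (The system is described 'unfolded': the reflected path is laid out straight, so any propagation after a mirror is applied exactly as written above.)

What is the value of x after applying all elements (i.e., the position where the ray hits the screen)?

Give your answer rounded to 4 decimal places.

Answer: 22.1115

Derivation:
Initial: x=-8.0000 theta=0.3000
After 1 (propagate distance d=19): x=-2.3000 theta=0.3000
After 2 (thin lens f=37): x=-2.3000 theta=67/185 (≈0.3622)
After 3 (propagate distance d=21): x=1963/370 (≈5.3054) theta=67/185 (≈0.3622)
After 4 (thin lens f=-50): x=1963/370 (≈5.3054) theta=8663/18500 (≈0.4683)
After 5 (propagate distance d=32): x=187683/9250 (≈20.2901) theta=8663/18500 (≈0.4683)
After 6 (thin lens f=60): x=187683/9250 (≈20.2901) theta=24069/185000 (≈0.1301)
After 7 (propagate distance d=14 (to screen)): x=2045313/92500 (≈22.1115) theta=24069/185000 (≈0.1301)
Rounded to 4 decimal places: x = 22.1115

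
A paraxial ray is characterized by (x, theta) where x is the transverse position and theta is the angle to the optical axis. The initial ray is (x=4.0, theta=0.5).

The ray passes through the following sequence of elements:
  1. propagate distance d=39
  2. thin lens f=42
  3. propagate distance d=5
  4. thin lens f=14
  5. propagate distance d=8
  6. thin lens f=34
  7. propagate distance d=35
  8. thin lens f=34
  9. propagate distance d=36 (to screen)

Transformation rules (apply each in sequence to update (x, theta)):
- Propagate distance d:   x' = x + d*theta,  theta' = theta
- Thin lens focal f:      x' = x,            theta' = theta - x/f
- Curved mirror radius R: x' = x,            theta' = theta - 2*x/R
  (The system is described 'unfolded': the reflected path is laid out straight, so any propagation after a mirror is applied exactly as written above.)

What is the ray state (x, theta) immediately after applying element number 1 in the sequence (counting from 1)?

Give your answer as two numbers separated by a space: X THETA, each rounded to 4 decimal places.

Answer: 23.5000 0.5000

Derivation:
Initial: x=4.0000 theta=0.5000
After 1 (propagate distance d=39): x=23.5000 theta=0.5000
Rounded to 4 decimal places: x = 23.5000, theta = 0.5000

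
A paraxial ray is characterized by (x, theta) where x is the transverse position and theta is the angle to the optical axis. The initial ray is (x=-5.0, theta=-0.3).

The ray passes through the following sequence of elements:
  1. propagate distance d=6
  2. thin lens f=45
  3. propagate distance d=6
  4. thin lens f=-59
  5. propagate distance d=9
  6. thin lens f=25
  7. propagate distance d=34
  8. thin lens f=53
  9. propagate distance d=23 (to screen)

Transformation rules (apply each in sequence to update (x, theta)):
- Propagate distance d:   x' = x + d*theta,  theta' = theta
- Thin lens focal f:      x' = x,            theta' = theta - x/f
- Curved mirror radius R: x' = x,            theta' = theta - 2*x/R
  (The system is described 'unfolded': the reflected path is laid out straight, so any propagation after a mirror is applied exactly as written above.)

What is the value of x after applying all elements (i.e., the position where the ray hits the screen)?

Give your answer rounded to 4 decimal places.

Initial: x=-5.0000 theta=-0.3000
After 1 (propagate distance d=6): x=-6.8000 theta=-0.3000
After 2 (thin lens f=45): x=-6.8000 theta=-67/450 (≈-0.1489)
After 3 (propagate distance d=6): x=-577/75 (≈-7.6933) theta=-67/450 (≈-0.1489)
After 4 (thin lens f=-59): x=-577/75 (≈-7.6933) theta=-1483/5310 (≈-0.2793)
After 5 (propagate distance d=9): x=-90331/8850 (≈-10.2069) theta=-1483/5310 (≈-0.2793)
After 6 (thin lens f=25): x=-90331/8850 (≈-10.2069) theta=42809/331875 (≈0.1290)
After 7 (propagate distance d=34): x=-3863813/663750 (≈-5.8212) theta=42809/331875 (≈0.1290)
After 8 (thin lens f=53): x=-3863813/663750 (≈-5.8212) theta=8401567/35178750 (≈0.2388)
After 9 (propagate distance d=23 (to screen)): x=-5773024/17589375 (≈-0.3282) theta=8401567/35178750 (≈0.2388)
Rounded to 4 decimal places: x = -0.3282

Answer: -0.3282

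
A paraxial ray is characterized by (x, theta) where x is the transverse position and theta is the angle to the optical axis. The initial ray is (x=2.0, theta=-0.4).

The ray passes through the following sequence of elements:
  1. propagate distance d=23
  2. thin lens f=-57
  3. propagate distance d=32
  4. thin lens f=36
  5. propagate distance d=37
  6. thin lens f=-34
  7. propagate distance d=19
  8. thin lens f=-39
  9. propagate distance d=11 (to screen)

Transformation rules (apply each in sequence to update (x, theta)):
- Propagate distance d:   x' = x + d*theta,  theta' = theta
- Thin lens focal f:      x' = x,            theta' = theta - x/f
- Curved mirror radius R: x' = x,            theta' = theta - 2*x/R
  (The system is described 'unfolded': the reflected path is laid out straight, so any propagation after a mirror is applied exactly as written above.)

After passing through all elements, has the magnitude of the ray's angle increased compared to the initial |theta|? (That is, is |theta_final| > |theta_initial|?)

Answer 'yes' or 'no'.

Answer: yes

Derivation:
Initial: x=2.0000 theta=-0.4000
After 1 (propagate distance d=23): x=-7.2000 theta=-0.4000
After 2 (thin lens f=-57): x=-7.2000 theta=-10/19 (≈-0.5263)
After 3 (propagate distance d=32): x=-2284/95 (≈-24.0421) theta=-10/19 (≈-0.5263)
After 4 (thin lens f=36): x=-2284/95 (≈-24.0421) theta=121/855 (≈0.1415)
After 5 (propagate distance d=37): x=-16079/855 (≈-18.8058) theta=121/855 (≈0.1415)
After 6 (thin lens f=-34): x=-16079/855 (≈-18.8058) theta=-2393/5814 (≈-0.4116)
After 7 (propagate distance d=19): x=-258007/9690 (≈-26.6261) theta=-2393/5814 (≈-0.4116)
After 8 (thin lens f=-39): x=-258007/9690 (≈-26.6261) theta=-206776/188955 (≈-1.0943)
After 9 (propagate distance d=11 (to screen)): x=-2922269/75582 (≈-38.6636) theta=-206776/188955 (≈-1.0943)
|theta_initial|=0.4000 |theta_final|=206776/188955 (≈1.0943) -> increased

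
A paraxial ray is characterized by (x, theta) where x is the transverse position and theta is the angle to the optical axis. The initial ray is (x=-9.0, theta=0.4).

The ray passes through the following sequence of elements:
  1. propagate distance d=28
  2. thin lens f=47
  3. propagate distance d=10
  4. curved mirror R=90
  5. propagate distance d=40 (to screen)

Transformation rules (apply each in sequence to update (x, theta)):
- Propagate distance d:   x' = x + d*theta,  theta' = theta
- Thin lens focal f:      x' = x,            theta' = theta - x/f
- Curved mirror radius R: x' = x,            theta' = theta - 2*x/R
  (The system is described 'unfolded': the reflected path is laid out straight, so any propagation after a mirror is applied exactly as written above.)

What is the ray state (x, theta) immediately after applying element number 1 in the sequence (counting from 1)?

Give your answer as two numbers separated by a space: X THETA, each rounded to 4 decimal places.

Answer: 2.2000 0.4000

Derivation:
Initial: x=-9.0000 theta=0.4000
After 1 (propagate distance d=28): x=2.2000 theta=0.4000
Rounded to 4 decimal places: x = 2.2000, theta = 0.4000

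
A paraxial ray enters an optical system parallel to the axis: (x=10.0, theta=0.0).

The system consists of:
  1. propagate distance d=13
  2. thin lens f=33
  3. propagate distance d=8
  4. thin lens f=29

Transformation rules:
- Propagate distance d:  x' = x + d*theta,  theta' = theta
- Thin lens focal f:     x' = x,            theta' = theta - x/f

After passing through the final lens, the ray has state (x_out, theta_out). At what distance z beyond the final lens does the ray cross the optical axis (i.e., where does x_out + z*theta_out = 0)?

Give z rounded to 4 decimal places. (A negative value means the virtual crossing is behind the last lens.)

Answer: 13.4259

Derivation:
Initial: x=10.0000 theta=0.0000
After 1 (propagate distance d=13): x=10.0000 theta=0.0000
After 2 (thin lens f=33): x=10.0000 theta=-10/33 (≈-0.3030)
After 3 (propagate distance d=8): x=250/33 (≈7.5758) theta=-10/33 (≈-0.3030)
After 4 (thin lens f=29): x=250/33 (≈7.5758) theta=-180/319 (≈-0.5643)
z_focus = -x_out/theta_out = -(250/33)/(-180/319) = 725/54 ≈ 13.4259
Rounded to 4 decimal places: z = 13.4259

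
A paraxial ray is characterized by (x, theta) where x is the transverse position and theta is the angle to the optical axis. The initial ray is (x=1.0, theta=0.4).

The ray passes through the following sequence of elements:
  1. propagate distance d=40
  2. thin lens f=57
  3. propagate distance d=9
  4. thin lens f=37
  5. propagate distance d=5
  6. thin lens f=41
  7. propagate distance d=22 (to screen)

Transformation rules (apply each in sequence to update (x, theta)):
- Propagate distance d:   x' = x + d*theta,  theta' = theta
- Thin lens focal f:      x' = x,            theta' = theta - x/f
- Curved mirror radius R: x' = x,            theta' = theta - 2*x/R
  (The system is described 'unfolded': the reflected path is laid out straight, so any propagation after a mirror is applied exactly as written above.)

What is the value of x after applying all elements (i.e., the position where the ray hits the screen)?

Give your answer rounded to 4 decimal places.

Answer: -0.9978

Derivation:
Initial: x=1.0000 theta=0.4000
After 1 (propagate distance d=40): x=17.0000 theta=0.4000
After 2 (thin lens f=57): x=17.0000 theta=29/285 (≈0.1018)
After 3 (propagate distance d=9): x=1702/95 (≈17.9158) theta=29/285 (≈0.1018)
After 4 (thin lens f=37): x=1702/95 (≈17.9158) theta=-109/285 (≈-0.3825)
After 5 (propagate distance d=5): x=4561/285 (≈16.0035) theta=-109/285 (≈-0.3825)
After 6 (thin lens f=41): x=4561/285 (≈16.0035) theta=-602/779 (≈-0.7728)
After 7 (propagate distance d=22 (to screen)): x=-11659/11685 (≈-0.9978) theta=-602/779 (≈-0.7728)
Rounded to 4 decimal places: x = -0.9978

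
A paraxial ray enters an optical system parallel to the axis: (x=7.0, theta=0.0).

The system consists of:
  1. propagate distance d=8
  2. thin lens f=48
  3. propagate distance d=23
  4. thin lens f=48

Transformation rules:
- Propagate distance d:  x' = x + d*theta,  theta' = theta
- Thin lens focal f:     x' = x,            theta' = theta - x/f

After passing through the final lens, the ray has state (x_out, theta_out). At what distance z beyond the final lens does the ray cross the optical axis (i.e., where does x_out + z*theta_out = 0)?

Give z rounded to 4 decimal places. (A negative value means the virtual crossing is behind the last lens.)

Initial: x=7.0000 theta=0.0000
After 1 (propagate distance d=8): x=7.0000 theta=0.0000
After 2 (thin lens f=48): x=7.0000 theta=-7/48 (≈-0.1458)
After 3 (propagate distance d=23): x=175/48 (≈3.6458) theta=-7/48 (≈-0.1458)
After 4 (thin lens f=48): x=175/48 (≈3.6458) theta=-511/2304 (≈-0.2218)
z_focus = -x_out/theta_out = -(175/48)/(-511/2304) = 1200/73 ≈ 16.4384
Rounded to 4 decimal places: z = 16.4384

Answer: 16.4384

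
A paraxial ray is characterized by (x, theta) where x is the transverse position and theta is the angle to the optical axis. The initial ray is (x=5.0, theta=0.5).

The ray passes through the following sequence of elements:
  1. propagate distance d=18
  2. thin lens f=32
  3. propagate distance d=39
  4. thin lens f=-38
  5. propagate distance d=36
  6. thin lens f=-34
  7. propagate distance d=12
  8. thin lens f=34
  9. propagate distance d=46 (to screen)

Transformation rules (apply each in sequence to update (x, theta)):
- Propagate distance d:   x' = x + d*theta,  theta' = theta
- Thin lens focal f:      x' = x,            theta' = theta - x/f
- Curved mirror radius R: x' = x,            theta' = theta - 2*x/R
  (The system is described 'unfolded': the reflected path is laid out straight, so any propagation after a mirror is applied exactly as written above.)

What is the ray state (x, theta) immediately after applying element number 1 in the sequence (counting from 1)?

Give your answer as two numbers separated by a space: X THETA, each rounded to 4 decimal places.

Initial: x=5.0000 theta=0.5000
After 1 (propagate distance d=18): x=14.0000 theta=0.5000
Rounded to 4 decimal places: x = 14.0000, theta = 0.5000

Answer: 14.0000 0.5000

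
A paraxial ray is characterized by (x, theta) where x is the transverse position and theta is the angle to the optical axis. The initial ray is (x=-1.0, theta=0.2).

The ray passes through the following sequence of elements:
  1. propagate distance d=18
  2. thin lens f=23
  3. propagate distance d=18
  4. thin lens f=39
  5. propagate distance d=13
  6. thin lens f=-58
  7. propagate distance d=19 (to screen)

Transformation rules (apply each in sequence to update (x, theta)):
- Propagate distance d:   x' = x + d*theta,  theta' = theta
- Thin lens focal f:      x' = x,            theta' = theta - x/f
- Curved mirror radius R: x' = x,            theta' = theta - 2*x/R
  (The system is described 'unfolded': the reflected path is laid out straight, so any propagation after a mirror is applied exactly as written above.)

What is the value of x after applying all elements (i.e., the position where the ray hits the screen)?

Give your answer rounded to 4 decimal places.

Initial: x=-1.0000 theta=0.2000
After 1 (propagate distance d=18): x=2.6000 theta=0.2000
After 2 (thin lens f=23): x=2.6000 theta=2/23 (≈0.0870)
After 3 (propagate distance d=18): x=479/115 (≈4.1652) theta=2/23 (≈0.0870)
After 4 (thin lens f=39): x=479/115 (≈4.1652) theta=-89/4485 (≈-0.0198)
After 5 (propagate distance d=13): x=1348/345 (≈3.9072) theta=-89/4485 (≈-0.0198)
After 6 (thin lens f=-58): x=1348/345 (≈3.9072) theta=6181/130065 (≈0.0475)
After 7 (propagate distance d=19 (to screen)): x=41709/8671 (≈4.8102) theta=6181/130065 (≈0.0475)
Rounded to 4 decimal places: x = 4.8102

Answer: 4.8102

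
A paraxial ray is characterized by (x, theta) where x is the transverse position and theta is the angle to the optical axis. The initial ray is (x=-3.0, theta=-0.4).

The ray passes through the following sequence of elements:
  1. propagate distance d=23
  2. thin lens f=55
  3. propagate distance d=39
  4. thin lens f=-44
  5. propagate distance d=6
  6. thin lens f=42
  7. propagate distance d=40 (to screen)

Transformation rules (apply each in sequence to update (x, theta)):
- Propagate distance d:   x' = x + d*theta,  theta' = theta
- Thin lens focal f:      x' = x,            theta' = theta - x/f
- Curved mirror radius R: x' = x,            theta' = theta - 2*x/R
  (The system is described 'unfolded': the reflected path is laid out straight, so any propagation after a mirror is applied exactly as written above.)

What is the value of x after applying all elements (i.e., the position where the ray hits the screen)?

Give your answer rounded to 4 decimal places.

Initial: x=-3.0000 theta=-0.4000
After 1 (propagate distance d=23): x=-12.2000 theta=-0.4000
After 2 (thin lens f=55): x=-12.2000 theta=-49/275 (≈-0.1782)
After 3 (propagate distance d=39): x=-5266/275 (≈-19.1491) theta=-49/275 (≈-0.1782)
After 4 (thin lens f=-44): x=-5266/275 (≈-19.1491) theta=-3711/6050 (≈-0.6134)
After 5 (propagate distance d=6): x=-69059/3025 (≈-22.8294) theta=-3711/6050 (≈-0.6134)
After 6 (thin lens f=42): x=-69059/3025 (≈-22.8294) theta=-4436/63525 (≈-0.0698)
After 7 (propagate distance d=40 (to screen)): x=-1627679/63525 (≈-25.6227) theta=-4436/63525 (≈-0.0698)
Rounded to 4 decimal places: x = -25.6227

Answer: -25.6227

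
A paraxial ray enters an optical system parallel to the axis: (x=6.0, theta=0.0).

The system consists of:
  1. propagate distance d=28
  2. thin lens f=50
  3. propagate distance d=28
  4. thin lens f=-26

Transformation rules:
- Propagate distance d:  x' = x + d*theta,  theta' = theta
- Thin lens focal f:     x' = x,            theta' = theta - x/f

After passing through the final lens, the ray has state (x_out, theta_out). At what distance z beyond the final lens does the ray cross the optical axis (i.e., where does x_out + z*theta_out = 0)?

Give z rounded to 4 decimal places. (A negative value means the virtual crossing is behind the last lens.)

Initial: x=6.0000 theta=0.0000
After 1 (propagate distance d=28): x=6.0000 theta=0.0000
After 2 (thin lens f=50): x=6.0000 theta=-0.1200
After 3 (propagate distance d=28): x=2.6400 theta=-0.1200
After 4 (thin lens f=-26): x=2.6400 theta=-6/325 (≈-0.0185)
z_focus = -x_out/theta_out = -(2.6400)/(-6/325) = 143.0000
Rounded to 4 decimal places: z = 143.0000

Answer: 143.0000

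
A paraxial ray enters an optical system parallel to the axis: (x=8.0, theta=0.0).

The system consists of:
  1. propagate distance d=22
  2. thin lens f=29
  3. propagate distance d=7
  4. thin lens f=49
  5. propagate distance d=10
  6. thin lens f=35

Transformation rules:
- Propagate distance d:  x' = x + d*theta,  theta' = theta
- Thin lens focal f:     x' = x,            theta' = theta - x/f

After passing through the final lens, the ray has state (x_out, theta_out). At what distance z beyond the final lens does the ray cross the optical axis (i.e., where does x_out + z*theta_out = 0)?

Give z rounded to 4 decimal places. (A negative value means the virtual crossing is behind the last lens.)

Answer: 4.5145

Derivation:
Initial: x=8.0000 theta=0.0000
After 1 (propagate distance d=22): x=8.0000 theta=0.0000
After 2 (thin lens f=29): x=8.0000 theta=-8/29 (≈-0.2759)
After 3 (propagate distance d=7): x=176/29 (≈6.0690) theta=-8/29 (≈-0.2759)
After 4 (thin lens f=49): x=176/29 (≈6.0690) theta=-568/1421 (≈-0.3997)
After 5 (propagate distance d=10): x=2944/1421 (≈2.0718) theta=-568/1421 (≈-0.3997)
After 6 (thin lens f=35): x=2944/1421 (≈2.0718) theta=-22824/49735 (≈-0.4589)
z_focus = -x_out/theta_out = -(2944/1421)/(-22824/49735) = 12880/2853 ≈ 4.5145
Rounded to 4 decimal places: z = 4.5145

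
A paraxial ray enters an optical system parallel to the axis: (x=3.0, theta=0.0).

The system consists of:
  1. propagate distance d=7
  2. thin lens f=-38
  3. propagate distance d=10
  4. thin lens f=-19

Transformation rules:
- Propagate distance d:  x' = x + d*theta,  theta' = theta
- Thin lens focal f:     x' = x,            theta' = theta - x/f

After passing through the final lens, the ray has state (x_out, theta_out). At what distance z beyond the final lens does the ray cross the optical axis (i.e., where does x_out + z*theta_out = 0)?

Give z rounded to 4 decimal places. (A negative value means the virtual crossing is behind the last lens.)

Answer: -13.6119

Derivation:
Initial: x=3.0000 theta=0.0000
After 1 (propagate distance d=7): x=3.0000 theta=0.0000
After 2 (thin lens f=-38): x=3.0000 theta=3/38 (≈0.0789)
After 3 (propagate distance d=10): x=72/19 (≈3.7895) theta=3/38 (≈0.0789)
After 4 (thin lens f=-19): x=72/19 (≈3.7895) theta=201/722 (≈0.2784)
z_focus = -x_out/theta_out = -(72/19)/(201/722) = -912/67 ≈ -13.6119
Rounded to 4 decimal places: z = -13.6119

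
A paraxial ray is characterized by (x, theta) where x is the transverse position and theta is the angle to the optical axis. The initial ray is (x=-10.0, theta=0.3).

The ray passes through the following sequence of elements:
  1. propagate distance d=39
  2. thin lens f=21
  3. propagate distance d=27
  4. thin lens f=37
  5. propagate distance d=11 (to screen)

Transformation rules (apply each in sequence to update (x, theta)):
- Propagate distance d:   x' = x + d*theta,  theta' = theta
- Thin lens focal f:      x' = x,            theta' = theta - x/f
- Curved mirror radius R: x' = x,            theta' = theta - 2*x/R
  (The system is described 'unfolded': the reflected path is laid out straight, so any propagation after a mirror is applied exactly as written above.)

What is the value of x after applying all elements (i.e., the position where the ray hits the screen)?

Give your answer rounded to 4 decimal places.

Answer: 7.7601

Derivation:
Initial: x=-10.0000 theta=0.3000
After 1 (propagate distance d=39): x=1.7000 theta=0.3000
After 2 (thin lens f=21): x=1.7000 theta=23/105 (≈0.2190)
After 3 (propagate distance d=27): x=533/70 (≈7.6143) theta=23/105 (≈0.2190)
After 4 (thin lens f=37): x=533/70 (≈7.6143) theta=103/7770 (≈0.0133)
After 5 (propagate distance d=11 (to screen)): x=30148/3885 (≈7.7601) theta=103/7770 (≈0.0133)
Rounded to 4 decimal places: x = 7.7601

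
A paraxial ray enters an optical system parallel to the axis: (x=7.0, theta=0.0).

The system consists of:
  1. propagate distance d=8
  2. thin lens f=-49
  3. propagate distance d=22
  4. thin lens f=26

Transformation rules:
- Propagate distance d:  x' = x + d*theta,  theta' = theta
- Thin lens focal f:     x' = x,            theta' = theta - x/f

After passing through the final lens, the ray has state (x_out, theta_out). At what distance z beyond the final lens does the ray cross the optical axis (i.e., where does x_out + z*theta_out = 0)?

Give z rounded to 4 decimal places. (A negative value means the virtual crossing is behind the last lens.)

Initial: x=7.0000 theta=0.0000
After 1 (propagate distance d=8): x=7.0000 theta=0.0000
After 2 (thin lens f=-49): x=7.0000 theta=1/7 (≈0.1429)
After 3 (propagate distance d=22): x=71/7 (≈10.1429) theta=1/7 (≈0.1429)
After 4 (thin lens f=26): x=71/7 (≈10.1429) theta=-45/182 (≈-0.2473)
z_focus = -x_out/theta_out = -(71/7)/(-45/182) = 1846/45 ≈ 41.0222
Rounded to 4 decimal places: z = 41.0222

Answer: 41.0222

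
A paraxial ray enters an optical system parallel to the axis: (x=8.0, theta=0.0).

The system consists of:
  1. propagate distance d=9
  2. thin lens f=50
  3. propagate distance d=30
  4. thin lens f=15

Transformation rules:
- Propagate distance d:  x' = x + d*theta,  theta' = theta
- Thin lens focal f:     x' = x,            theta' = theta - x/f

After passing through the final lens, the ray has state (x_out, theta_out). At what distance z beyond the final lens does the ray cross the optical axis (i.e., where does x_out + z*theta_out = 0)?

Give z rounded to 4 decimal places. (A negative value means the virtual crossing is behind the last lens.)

Answer: 8.5714

Derivation:
Initial: x=8.0000 theta=0.0000
After 1 (propagate distance d=9): x=8.0000 theta=0.0000
After 2 (thin lens f=50): x=8.0000 theta=-0.1600
After 3 (propagate distance d=30): x=3.2000 theta=-0.1600
After 4 (thin lens f=15): x=3.2000 theta=-28/75 (≈-0.3733)
z_focus = -x_out/theta_out = -(3.2000)/(-28/75) = 60/7 ≈ 8.5714
Rounded to 4 decimal places: z = 8.5714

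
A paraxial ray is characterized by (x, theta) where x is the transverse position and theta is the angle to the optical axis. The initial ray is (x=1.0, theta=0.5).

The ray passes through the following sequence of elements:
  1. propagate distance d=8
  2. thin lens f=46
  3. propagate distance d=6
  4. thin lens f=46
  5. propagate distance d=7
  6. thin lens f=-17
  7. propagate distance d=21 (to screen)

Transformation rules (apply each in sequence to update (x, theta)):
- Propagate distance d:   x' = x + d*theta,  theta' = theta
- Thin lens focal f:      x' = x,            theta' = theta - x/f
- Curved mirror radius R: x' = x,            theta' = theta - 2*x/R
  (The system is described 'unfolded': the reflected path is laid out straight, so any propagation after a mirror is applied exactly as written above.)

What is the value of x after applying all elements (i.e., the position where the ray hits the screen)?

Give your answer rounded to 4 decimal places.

Answer: 24.9109

Derivation:
Initial: x=1.0000 theta=0.5000
After 1 (propagate distance d=8): x=5.0000 theta=0.5000
After 2 (thin lens f=46): x=5.0000 theta=9/23 (≈0.3913)
After 3 (propagate distance d=6): x=169/23 (≈7.3478) theta=9/23 (≈0.3913)
After 4 (thin lens f=46): x=169/23 (≈7.3478) theta=245/1058 (≈0.2316)
After 5 (propagate distance d=7): x=9489/1058 (≈8.9688) theta=245/1058 (≈0.2316)
After 6 (thin lens f=-17): x=9489/1058 (≈8.9688) theta=6827/8993 (≈0.7591)
After 7 (propagate distance d=21 (to screen)): x=448047/17986 (≈24.9109) theta=6827/8993 (≈0.7591)
Rounded to 4 decimal places: x = 24.9109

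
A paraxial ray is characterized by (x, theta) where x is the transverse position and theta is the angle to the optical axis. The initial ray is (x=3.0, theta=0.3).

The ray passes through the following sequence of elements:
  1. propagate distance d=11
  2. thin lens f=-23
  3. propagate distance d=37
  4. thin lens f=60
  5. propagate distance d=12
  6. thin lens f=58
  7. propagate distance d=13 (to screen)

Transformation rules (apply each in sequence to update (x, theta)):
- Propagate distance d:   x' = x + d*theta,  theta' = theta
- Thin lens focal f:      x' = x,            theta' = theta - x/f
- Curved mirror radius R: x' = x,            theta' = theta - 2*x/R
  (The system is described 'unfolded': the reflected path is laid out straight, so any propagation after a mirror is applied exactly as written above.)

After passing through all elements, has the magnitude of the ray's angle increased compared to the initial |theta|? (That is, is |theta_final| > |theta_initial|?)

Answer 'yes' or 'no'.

Initial: x=3.0000 theta=0.3000
After 1 (propagate distance d=11): x=6.3000 theta=0.3000
After 2 (thin lens f=-23): x=6.3000 theta=66/115 (≈0.5739)
After 3 (propagate distance d=37): x=6333/230 (≈27.5348) theta=66/115 (≈0.5739)
After 4 (thin lens f=60): x=6333/230 (≈27.5348) theta=0.1150
After 5 (propagate distance d=12): x=16626/575 (≈28.9148) theta=0.1150
After 6 (thin lens f=58): x=16626/575 (≈28.9148) theta=-51163/133400 (≈-0.3835)
After 7 (propagate distance d=13 (to screen)): x=3192113/133400 (≈23.9289) theta=-51163/133400 (≈-0.3835)
|theta_initial|=0.3000 |theta_final|=51163/133400 (≈0.3835) -> increased

Answer: yes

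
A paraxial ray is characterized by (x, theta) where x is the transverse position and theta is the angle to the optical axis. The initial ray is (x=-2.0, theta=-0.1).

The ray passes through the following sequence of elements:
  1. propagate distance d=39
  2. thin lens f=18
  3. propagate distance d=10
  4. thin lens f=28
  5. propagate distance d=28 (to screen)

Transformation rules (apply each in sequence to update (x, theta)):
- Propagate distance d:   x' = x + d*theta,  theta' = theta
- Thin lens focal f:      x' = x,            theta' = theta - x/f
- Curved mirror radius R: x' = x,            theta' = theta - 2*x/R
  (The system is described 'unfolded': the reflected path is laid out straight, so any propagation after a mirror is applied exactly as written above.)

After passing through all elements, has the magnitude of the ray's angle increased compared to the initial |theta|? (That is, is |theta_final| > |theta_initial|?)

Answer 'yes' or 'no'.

Answer: yes

Derivation:
Initial: x=-2.0000 theta=-0.1000
After 1 (propagate distance d=39): x=-5.9000 theta=-0.1000
After 2 (thin lens f=18): x=-5.9000 theta=41/180 (≈0.2278)
After 3 (propagate distance d=10): x=-163/45 (≈-3.6222) theta=41/180 (≈0.2278)
After 4 (thin lens f=28): x=-163/45 (≈-3.6222) theta=5/14 (≈0.3571)
After 5 (propagate distance d=28 (to screen)): x=287/45 (≈6.3778) theta=5/14 (≈0.3571)
|theta_initial|=0.1000 |theta_final|=5/14 (≈0.3571) -> increased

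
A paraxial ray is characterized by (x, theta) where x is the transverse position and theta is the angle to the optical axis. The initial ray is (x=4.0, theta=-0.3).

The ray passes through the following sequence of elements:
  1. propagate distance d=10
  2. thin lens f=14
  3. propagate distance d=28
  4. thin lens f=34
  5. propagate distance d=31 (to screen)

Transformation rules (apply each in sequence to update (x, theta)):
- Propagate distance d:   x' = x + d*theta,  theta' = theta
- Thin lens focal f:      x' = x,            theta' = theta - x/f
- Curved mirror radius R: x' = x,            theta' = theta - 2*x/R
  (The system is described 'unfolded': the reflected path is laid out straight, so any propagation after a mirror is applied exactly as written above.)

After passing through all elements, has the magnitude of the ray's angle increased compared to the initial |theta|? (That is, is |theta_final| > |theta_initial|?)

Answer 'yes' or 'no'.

Initial: x=4.0000 theta=-0.3000
After 1 (propagate distance d=10): x=1.0000 theta=-0.3000
After 2 (thin lens f=14): x=1.0000 theta=-13/35 (≈-0.3714)
After 3 (propagate distance d=28): x=-9.4000 theta=-13/35 (≈-0.3714)
After 4 (thin lens f=34): x=-9.4000 theta=-113/1190 (≈-0.0950)
After 5 (propagate distance d=31 (to screen)): x=-14689/1190 (≈-12.3437) theta=-113/1190 (≈-0.0950)
|theta_initial|=0.3000 |theta_final|=113/1190 (≈0.0950) -> not increased

Answer: no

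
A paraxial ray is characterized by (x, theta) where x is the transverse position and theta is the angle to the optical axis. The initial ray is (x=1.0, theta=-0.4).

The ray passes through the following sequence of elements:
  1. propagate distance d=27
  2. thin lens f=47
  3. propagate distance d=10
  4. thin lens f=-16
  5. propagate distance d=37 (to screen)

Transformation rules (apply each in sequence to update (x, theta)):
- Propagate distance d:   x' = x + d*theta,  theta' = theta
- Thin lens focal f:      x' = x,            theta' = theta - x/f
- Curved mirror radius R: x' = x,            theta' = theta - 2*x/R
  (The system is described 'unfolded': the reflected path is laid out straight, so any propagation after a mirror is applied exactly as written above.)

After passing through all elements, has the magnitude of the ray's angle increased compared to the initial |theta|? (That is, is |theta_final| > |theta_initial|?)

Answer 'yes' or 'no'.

Initial: x=1.0000 theta=-0.4000
After 1 (propagate distance d=27): x=-9.8000 theta=-0.4000
After 2 (thin lens f=47): x=-9.8000 theta=-9/47 (≈-0.1915)
After 3 (propagate distance d=10): x=-2753/235 (≈-11.7149) theta=-9/47 (≈-0.1915)
After 4 (thin lens f=-16): x=-2753/235 (≈-11.7149) theta=-3473/3760 (≈-0.9237)
After 5 (propagate distance d=37 (to screen)): x=-172549/3760 (≈-45.8907) theta=-3473/3760 (≈-0.9237)
|theta_initial|=0.4000 |theta_final|=3473/3760 (≈0.9237) -> increased

Answer: yes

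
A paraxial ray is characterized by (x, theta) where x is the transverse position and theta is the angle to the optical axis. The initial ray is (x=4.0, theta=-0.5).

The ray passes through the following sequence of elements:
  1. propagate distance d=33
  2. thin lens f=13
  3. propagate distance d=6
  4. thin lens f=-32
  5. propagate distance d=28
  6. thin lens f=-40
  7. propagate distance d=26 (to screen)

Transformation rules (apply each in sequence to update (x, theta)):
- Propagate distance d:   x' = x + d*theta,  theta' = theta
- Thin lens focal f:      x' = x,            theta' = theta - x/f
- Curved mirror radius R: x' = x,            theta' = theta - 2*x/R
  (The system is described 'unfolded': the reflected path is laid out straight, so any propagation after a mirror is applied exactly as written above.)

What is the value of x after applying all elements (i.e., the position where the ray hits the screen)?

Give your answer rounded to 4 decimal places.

Initial: x=4.0000 theta=-0.5000
After 1 (propagate distance d=33): x=-12.5000 theta=-0.5000
After 2 (thin lens f=13): x=-12.5000 theta=6/13 (≈0.4615)
After 3 (propagate distance d=6): x=-253/26 (≈-9.7308) theta=6/13 (≈0.4615)
After 4 (thin lens f=-32): x=-253/26 (≈-9.7308) theta=131/832 (≈0.1575)
After 5 (propagate distance d=28): x=-1107/208 (≈-5.3221) theta=131/832 (≈0.1575)
After 6 (thin lens f=-40): x=-1107/208 (≈-5.3221) theta=203/8320 (≈0.0244)
After 7 (propagate distance d=26 (to screen)): x=-19501/4160 (≈-4.6877) theta=203/8320 (≈0.0244)
Rounded to 4 decimal places: x = -4.6877

Answer: -4.6877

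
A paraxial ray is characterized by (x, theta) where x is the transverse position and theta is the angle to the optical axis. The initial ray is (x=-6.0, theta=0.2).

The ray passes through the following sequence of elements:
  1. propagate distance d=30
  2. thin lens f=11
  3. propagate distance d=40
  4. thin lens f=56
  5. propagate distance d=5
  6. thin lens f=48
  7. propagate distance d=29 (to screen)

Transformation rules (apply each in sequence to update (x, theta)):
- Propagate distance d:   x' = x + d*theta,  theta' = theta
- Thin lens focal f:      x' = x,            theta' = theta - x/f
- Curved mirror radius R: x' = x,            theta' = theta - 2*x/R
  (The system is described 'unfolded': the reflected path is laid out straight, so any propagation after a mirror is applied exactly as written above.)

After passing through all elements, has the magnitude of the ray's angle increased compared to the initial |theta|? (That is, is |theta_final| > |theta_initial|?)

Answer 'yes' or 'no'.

Initial: x=-6.0000 theta=0.2000
After 1 (propagate distance d=30): x=0.0000 theta=0.2000
After 2 (thin lens f=11): x=0.0000 theta=0.2000
After 3 (propagate distance d=40): x=8.0000 theta=0.2000
After 4 (thin lens f=56): x=8.0000 theta=2/35 (≈0.0571)
After 5 (propagate distance d=5): x=58/7 (≈8.2857) theta=2/35 (≈0.0571)
After 6 (thin lens f=48): x=58/7 (≈8.2857) theta=-97/840 (≈-0.1155)
After 7 (propagate distance d=29 (to screen)): x=4147/840 (≈4.9369) theta=-97/840 (≈-0.1155)
|theta_initial|=0.2000 |theta_final|=97/840 (≈0.1155) -> not increased

Answer: no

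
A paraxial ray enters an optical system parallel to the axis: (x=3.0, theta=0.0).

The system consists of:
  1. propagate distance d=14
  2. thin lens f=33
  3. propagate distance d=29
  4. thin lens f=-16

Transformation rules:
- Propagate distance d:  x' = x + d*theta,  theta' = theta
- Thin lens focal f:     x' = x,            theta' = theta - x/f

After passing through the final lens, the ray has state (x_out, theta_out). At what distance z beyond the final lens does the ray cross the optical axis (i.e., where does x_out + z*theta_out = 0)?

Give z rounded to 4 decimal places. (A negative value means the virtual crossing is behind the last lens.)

Initial: x=3.0000 theta=0.0000
After 1 (propagate distance d=14): x=3.0000 theta=0.0000
After 2 (thin lens f=33): x=3.0000 theta=-1/11 (≈-0.0909)
After 3 (propagate distance d=29): x=4/11 (≈0.3636) theta=-1/11 (≈-0.0909)
After 4 (thin lens f=-16): x=4/11 (≈0.3636) theta=-3/44 (≈-0.0682)
z_focus = -x_out/theta_out = -(4/11)/(-3/44) = 16/3 ≈ 5.3333
Rounded to 4 decimal places: z = 5.3333

Answer: 5.3333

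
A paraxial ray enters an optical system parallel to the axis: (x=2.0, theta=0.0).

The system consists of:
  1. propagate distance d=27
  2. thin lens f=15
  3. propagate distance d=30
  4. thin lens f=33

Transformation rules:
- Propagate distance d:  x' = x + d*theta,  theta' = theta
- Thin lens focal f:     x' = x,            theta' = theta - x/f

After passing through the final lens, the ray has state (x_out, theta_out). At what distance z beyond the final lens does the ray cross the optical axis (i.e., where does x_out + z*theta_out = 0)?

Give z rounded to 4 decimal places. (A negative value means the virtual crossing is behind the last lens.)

Initial: x=2.0000 theta=0.0000
After 1 (propagate distance d=27): x=2.0000 theta=0.0000
After 2 (thin lens f=15): x=2.0000 theta=-2/15 (≈-0.1333)
After 3 (propagate distance d=30): x=-2.0000 theta=-2/15 (≈-0.1333)
After 4 (thin lens f=33): x=-2.0000 theta=-4/55 (≈-0.0727)
z_focus = -x_out/theta_out = -(-2.0000)/(-4/55) = -27.5000
Rounded to 4 decimal places: z = -27.5000

Answer: -27.5000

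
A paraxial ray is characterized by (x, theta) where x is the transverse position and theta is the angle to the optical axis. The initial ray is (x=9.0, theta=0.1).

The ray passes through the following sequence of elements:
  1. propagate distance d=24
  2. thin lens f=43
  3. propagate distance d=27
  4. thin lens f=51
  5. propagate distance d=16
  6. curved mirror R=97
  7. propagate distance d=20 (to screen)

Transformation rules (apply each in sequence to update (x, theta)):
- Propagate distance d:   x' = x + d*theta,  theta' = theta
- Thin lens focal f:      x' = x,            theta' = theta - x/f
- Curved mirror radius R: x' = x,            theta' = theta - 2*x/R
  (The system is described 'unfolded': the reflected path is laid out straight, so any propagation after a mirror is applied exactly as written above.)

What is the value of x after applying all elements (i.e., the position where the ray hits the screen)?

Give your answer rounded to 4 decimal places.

Answer: -4.7776

Derivation:
Initial: x=9.0000 theta=0.1000
After 1 (propagate distance d=24): x=11.4000 theta=0.1000
After 2 (thin lens f=43): x=11.4000 theta=-71/430 (≈-0.1651)
After 3 (propagate distance d=27): x=597/86 (≈6.9419) theta=-71/430 (≈-0.1651)
After 4 (thin lens f=51): x=597/86 (≈6.9419) theta=-1101/3655 (≈-0.3012)
After 5 (propagate distance d=16): x=15513/7310 (≈2.1222) theta=-1101/3655 (≈-0.3012)
After 6 (curved mirror R=97): x=15513/7310 (≈2.1222) theta=-24462/70907 (≈-0.3450)
After 7 (propagate distance d=20 (to screen)): x=-3387639/709070 (≈-4.7776) theta=-24462/70907 (≈-0.3450)
Rounded to 4 decimal places: x = -4.7776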